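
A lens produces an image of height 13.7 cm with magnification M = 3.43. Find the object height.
ho = |hi|/|M| = 3.994 cm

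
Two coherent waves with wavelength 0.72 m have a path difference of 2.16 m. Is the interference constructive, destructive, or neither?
constructive — path difference = 3λ, a whole number of wavelengths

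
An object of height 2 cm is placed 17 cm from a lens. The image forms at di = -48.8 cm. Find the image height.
hi = (-di/do) × ho = 5.741 cm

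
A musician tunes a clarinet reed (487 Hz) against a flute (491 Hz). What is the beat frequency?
4 Hz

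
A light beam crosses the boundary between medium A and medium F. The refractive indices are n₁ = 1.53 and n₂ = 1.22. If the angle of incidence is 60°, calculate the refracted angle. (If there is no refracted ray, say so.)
sin θ₂ = (n₁/n₂)·sin θ₁ = 1.086 > 1, so there is no refracted ray — the light undergoes total internal reflection.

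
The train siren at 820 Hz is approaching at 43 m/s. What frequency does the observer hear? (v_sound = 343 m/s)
f_obs = f·v/(v − v_s) = 937.5 Hz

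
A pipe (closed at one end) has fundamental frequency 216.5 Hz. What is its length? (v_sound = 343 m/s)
L = v/(4f₁) = 0.3961 m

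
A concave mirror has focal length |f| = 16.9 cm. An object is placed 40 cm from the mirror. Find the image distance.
f = +16.9 cm (concave); 1/di = 1/f − 1/do → di = 29.26 cm (real image, in front of mirror)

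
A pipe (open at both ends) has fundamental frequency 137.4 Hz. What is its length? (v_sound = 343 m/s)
L = v/(2f₁) = 1.248 m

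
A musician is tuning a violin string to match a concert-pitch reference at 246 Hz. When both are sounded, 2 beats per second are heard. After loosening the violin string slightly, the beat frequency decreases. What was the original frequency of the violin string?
248 Hz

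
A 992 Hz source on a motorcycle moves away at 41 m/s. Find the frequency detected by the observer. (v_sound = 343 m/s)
f_obs = f·v/(v + v_s) = 886.1 Hz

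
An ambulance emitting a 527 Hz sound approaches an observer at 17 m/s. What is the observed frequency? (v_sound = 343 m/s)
f_obs = f·v/(v − v_s) = 554.5 Hz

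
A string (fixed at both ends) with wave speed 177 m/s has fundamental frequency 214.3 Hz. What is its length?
L = v/(2f₁) = 0.413 m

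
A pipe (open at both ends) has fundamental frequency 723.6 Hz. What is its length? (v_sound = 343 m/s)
L = v/(2f₁) = 0.237 m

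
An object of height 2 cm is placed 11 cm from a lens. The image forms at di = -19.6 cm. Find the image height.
hi = (-di/do) × ho = 3.564 cm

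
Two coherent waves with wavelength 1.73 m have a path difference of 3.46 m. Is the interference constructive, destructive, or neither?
constructive — path difference = 2λ, a whole number of wavelengths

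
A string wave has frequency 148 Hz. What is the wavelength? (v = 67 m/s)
λ = v/f = 0.4527 m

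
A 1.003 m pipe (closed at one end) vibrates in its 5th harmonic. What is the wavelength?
λₙ = 4L/n = 0.8024 m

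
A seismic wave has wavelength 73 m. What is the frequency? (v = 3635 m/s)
f = v/λ = 49.79 Hz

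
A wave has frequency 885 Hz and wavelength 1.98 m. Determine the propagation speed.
v = fλ = 1752 m/s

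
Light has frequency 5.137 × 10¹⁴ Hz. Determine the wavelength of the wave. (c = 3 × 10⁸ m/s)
λ = c/f = 584 nm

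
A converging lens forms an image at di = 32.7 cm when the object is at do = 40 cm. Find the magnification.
M = −di/do = -0.8175 (inverted image)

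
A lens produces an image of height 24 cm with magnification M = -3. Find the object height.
ho = |hi|/|M| = 8 cm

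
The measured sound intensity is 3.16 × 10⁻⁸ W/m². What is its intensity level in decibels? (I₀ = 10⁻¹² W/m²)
β = 10·log₁₀(I/I₀) = 45 dB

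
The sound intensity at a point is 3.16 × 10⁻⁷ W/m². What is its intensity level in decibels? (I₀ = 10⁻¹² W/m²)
β = 10·log₁₀(I/I₀) = 55 dB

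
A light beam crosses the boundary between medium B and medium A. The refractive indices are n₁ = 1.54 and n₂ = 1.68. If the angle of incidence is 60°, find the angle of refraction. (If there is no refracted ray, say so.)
sin θ₂ = (n₁/n₂)·sin θ₁ = 0.7939 → θ₂ = 52.55°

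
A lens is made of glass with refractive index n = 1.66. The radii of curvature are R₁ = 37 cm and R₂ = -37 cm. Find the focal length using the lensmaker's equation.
1/f = (n − 1)(1/R₁ − 1/R₂) → f = 28.03 cm (converging lens)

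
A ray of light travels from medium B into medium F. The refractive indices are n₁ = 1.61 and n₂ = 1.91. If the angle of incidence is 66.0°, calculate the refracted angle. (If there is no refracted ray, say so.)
sin θ₂ = (n₁/n₂)·sin θ₁ = 0.7701 → θ₂ = 50.36°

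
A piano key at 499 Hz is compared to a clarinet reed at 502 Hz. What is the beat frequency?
3 Hz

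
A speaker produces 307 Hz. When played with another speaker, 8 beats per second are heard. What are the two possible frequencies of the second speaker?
f₂ = 307 ± 8 Hz → 315 Hz or 299 Hz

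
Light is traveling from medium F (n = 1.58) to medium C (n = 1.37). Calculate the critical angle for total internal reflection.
θc = arcsin(n₂/n₁) = 60.12°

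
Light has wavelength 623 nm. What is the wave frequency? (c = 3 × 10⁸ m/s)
f = c/λ = 4.815 × 10¹⁴ Hz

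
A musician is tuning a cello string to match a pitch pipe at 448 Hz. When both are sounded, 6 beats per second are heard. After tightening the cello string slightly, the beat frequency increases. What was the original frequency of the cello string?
454 Hz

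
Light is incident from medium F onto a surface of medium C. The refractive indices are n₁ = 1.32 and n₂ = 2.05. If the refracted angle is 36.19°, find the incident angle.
sin θ₁ = (n₂/n₁)·sin θ₂ → θ₁ = 66.49°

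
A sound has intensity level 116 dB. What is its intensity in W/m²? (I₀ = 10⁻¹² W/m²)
I = I₀·10^(β/10) = 3.98 × 10⁻¹ W/m²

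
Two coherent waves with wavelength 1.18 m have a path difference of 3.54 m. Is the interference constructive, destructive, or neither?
constructive — path difference = 3λ, a whole number of wavelengths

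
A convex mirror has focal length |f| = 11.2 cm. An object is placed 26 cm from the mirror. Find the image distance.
f = −11.2 cm (convex); 1/di = 1/f − 1/do → di = -7.828 cm (virtual image, behind mirror)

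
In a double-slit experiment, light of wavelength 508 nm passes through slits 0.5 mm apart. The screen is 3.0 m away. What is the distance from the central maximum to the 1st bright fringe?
y = mλL/d = 3.048 mm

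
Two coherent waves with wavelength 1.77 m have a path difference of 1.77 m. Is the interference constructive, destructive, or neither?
constructive — path difference = 1λ, a whole number of wavelengths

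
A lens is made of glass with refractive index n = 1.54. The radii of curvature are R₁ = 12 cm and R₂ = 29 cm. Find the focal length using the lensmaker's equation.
1/f = (n − 1)(1/R₁ − 1/R₂) → f = 37.91 cm (converging lens)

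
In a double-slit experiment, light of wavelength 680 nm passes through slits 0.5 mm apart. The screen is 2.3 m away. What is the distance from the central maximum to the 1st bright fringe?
y = mλL/d = 3.128 mm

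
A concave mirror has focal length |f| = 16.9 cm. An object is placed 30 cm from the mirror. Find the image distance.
f = +16.9 cm (concave); 1/di = 1/f − 1/do → di = 38.7 cm (real image, in front of mirror)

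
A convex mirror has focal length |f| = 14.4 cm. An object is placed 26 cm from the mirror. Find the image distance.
f = −14.4 cm (convex); 1/di = 1/f − 1/do → di = -9.267 cm (virtual image, behind mirror)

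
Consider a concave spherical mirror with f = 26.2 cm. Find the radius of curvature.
R = 2|f| = 52.4 cm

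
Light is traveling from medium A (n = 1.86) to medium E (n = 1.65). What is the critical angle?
θc = arcsin(n₂/n₁) = 62.51°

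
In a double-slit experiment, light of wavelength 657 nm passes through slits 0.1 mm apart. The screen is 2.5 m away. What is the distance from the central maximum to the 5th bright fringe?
y = mλL/d = 82.12 mm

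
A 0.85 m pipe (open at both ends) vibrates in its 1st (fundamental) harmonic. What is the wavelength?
λₙ = 2L/n = 1.7 m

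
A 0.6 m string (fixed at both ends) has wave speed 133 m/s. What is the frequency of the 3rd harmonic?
fₙ = nv/(2L) = 332.5 Hz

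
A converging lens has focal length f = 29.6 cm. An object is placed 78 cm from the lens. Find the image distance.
1/di = 1/f − 1/do → di = 47.7 cm (real image)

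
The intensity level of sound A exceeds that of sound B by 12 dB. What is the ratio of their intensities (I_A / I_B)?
I_A/I_B = 10^(Δβ/10) = 15.85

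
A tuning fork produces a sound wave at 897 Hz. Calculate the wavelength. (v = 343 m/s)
λ = v/f = 0.3824 m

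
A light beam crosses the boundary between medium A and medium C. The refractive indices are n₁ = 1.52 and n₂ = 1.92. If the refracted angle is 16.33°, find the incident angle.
sin θ₁ = (n₂/n₁)·sin θ₂ → θ₁ = 20.8°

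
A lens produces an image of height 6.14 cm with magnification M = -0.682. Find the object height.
ho = |hi|/|M| = 9.003 cm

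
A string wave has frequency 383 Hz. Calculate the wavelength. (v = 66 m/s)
λ = v/f = 0.1723 m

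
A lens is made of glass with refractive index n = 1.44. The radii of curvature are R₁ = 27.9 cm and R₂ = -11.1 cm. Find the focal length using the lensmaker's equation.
1/f = (n − 1)(1/R₁ − 1/R₂) → f = 18.05 cm (converging lens)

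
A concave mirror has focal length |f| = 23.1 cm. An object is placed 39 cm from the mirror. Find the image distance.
f = +23.1 cm (concave); 1/di = 1/f − 1/do → di = 56.66 cm (real image, in front of mirror)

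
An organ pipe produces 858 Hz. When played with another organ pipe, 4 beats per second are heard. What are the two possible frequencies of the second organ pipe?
f₂ = 858 ± 4 Hz → 862 Hz or 854 Hz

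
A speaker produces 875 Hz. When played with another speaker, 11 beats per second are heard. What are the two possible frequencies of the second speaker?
f₂ = 875 ± 11 Hz → 886 Hz or 864 Hz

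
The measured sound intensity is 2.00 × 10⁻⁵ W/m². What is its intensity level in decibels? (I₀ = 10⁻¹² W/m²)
β = 10·log₁₀(I/I₀) = 73.01 dB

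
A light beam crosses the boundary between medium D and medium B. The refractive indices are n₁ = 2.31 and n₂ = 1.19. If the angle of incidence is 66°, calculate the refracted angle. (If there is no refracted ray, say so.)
sin θ₂ = (n₁/n₂)·sin θ₁ = 1.773 > 1, so there is no refracted ray — the light undergoes total internal reflection.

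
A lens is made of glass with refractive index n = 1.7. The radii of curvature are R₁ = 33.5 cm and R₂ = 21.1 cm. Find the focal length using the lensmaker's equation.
1/f = (n − 1)(1/R₁ − 1/R₂) → f = -81.43 cm (diverging lens)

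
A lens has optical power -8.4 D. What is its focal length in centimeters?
f = 1/P = -11.9 cm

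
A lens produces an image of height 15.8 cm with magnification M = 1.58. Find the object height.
ho = |hi|/|M| = 10 cm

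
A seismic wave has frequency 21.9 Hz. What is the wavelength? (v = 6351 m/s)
λ = v/f = 290 m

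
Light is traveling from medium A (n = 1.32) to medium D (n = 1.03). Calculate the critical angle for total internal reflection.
θc = arcsin(n₂/n₁) = 51.29°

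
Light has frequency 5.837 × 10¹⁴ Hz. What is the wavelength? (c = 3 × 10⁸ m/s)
λ = c/f = 514 nm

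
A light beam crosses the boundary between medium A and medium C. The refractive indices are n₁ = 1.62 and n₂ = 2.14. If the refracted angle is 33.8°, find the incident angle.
sin θ₁ = (n₂/n₁)·sin θ₂ → θ₁ = 47.3°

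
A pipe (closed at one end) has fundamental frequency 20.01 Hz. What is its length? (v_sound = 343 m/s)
L = v/(4f₁) = 4.285 m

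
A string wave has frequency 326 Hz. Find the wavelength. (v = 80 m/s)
λ = v/f = 0.2454 m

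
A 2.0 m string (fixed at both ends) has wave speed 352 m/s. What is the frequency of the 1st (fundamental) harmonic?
fₙ = nv/(2L) = 88 Hz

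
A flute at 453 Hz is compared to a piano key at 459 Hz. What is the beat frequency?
6 Hz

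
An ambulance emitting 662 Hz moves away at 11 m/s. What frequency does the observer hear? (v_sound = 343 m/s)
f_obs = f·v/(v + v_s) = 641.4 Hz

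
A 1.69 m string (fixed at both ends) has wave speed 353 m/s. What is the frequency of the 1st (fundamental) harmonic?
fₙ = nv/(2L) = 104.4 Hz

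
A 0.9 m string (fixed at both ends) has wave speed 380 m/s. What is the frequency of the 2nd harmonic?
fₙ = nv/(2L) = 422.2 Hz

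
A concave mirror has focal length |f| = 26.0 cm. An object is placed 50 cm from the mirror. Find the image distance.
f = +26.0 cm (concave); 1/di = 1/f − 1/do → di = 54.17 cm (real image, in front of mirror)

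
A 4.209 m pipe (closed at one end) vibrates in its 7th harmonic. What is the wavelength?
λₙ = 4L/n = 2.405 m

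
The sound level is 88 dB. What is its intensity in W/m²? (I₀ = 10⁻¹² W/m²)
I = I₀·10^(β/10) = 6.31 × 10⁻⁴ W/m²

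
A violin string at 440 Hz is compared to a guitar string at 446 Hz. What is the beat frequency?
6 Hz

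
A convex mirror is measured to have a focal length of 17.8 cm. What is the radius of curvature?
R = 2|f| = 35.6 cm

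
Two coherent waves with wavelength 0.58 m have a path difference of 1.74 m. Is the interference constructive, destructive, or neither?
constructive — path difference = 3λ, a whole number of wavelengths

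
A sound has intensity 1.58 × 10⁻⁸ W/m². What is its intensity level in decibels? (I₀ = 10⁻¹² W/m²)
β = 10·log₁₀(I/I₀) = 41.99 dB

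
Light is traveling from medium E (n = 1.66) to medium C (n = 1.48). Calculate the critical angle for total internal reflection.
θc = arcsin(n₂/n₁) = 63.07°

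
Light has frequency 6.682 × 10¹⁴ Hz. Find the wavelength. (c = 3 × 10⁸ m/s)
λ = c/f = 449 nm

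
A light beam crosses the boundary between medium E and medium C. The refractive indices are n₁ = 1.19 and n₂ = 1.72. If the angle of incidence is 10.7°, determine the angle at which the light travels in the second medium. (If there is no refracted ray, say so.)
sin θ₂ = (n₁/n₂)·sin θ₁ = 0.1285 → θ₂ = 7.38°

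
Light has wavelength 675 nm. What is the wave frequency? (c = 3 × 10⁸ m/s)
f = c/λ = 4.444 × 10¹⁴ Hz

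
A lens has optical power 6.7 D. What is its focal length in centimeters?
f = 1/P = 14.93 cm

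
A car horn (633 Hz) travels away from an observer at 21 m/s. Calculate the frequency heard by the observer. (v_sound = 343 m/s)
f_obs = f·v/(v + v_s) = 596.5 Hz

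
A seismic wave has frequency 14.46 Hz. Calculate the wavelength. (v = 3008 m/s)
λ = v/f = 208 m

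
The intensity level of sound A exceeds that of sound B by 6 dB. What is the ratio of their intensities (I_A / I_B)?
I_A/I_B = 10^(Δβ/10) = 3.981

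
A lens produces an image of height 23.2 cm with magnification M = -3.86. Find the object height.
ho = |hi|/|M| = 6.01 cm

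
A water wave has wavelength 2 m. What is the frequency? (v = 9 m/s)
f = v/λ = 4.5 Hz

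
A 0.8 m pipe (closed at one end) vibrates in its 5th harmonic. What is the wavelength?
λₙ = 4L/n = 0.64 m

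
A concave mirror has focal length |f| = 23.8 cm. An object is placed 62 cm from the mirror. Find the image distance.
f = +23.8 cm (concave); 1/di = 1/f − 1/do → di = 38.63 cm (real image, in front of mirror)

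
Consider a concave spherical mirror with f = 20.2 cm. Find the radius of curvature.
R = 2|f| = 40.4 cm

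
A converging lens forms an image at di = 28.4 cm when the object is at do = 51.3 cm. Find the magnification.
M = −di/do = -0.5536 (inverted image)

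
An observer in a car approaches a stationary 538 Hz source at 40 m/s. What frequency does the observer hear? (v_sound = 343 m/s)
f_obs = f·(v + v_o)/v = 600.7 Hz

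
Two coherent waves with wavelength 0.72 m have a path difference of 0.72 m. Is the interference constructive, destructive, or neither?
constructive — path difference = 1λ, a whole number of wavelengths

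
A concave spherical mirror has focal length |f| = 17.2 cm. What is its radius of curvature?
R = 2|f| = 34.4 cm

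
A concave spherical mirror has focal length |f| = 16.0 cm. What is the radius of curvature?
R = 2|f| = 32 cm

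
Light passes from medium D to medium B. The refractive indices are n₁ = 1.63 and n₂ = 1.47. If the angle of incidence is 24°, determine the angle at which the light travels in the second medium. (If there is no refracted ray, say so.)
sin θ₂ = (n₁/n₂)·sin θ₁ = 0.451 → θ₂ = 26.81°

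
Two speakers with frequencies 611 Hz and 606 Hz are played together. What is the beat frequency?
5 Hz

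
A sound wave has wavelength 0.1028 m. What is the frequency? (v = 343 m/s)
f = v/λ = 3337 Hz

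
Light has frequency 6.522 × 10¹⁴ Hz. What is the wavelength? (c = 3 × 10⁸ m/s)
λ = c/f = 460 nm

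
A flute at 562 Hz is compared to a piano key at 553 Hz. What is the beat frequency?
9 Hz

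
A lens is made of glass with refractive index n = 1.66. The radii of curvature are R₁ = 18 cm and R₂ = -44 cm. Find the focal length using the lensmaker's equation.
1/f = (n − 1)(1/R₁ − 1/R₂) → f = 19.35 cm (converging lens)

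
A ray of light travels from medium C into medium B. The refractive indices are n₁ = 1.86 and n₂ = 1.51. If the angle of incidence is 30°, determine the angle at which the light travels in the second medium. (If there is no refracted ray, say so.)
sin θ₂ = (n₁/n₂)·sin θ₁ = 0.6159 → θ₂ = 38.02°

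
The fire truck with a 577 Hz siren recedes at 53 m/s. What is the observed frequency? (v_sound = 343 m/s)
f_obs = f·v/(v + v_s) = 499.8 Hz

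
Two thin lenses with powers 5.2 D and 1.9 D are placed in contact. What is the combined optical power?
P_total = P₁ + P₂ = 7.1 D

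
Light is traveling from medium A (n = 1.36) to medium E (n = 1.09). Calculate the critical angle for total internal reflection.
θc = arcsin(n₂/n₁) = 53.27°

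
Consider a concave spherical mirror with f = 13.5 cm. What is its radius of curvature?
R = 2|f| = 27 cm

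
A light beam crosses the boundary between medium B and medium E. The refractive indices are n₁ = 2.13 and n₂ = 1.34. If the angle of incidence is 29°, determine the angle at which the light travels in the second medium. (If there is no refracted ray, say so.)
sin θ₂ = (n₁/n₂)·sin θ₁ = 0.7706 → θ₂ = 50.41°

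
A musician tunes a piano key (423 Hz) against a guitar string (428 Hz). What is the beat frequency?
5 Hz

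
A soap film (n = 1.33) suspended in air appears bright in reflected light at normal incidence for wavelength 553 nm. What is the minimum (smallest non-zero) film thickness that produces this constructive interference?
2nt = (m − ½)λ with m = 1 → t = (m − ½)λ/(2n) = 103.9 nm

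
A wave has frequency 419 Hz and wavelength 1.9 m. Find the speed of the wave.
v = fλ = 796.1 m/s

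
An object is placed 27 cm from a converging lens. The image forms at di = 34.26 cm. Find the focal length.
1/f = 1/do + 1/di → f = 15.1 cm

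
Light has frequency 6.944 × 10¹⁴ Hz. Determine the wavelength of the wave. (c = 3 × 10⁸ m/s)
λ = c/f = 432 nm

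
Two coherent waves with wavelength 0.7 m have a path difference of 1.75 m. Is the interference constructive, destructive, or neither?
destructive — path difference = 2.5λ, an odd multiple of λ/2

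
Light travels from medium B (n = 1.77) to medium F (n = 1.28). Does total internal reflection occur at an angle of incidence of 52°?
θc = arcsin(n₂/n₁) = 46.32°; 52° > θc, so yes — total internal reflection.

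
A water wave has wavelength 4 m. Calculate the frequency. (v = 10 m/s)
f = v/λ = 2.5 Hz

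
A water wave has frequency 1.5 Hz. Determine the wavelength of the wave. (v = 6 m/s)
λ = v/f = 4 m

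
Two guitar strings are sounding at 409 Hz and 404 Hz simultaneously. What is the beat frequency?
5 Hz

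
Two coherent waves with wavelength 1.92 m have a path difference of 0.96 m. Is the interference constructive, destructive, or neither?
destructive — path difference = 0.5λ, an odd multiple of λ/2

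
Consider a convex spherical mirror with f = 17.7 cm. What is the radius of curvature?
R = 2|f| = 35.4 cm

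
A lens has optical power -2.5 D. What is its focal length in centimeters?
f = 1/P = -40 cm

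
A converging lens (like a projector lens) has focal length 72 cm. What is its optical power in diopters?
P = 1/f = 1.389 D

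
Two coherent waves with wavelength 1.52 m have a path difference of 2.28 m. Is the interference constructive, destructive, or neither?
destructive — path difference = 1.5λ, an odd multiple of λ/2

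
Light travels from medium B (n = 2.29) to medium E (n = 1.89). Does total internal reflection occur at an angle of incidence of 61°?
θc = arcsin(n₂/n₁) = 55.62°; 61° > θc, so yes — total internal reflection.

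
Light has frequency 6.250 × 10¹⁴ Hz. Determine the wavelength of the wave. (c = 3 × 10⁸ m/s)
λ = c/f = 480 nm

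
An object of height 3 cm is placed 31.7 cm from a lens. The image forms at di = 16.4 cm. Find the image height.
hi = (-di/do) × ho = -1.552 cm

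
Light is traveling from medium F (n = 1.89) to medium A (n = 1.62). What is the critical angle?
θc = arcsin(n₂/n₁) = 59°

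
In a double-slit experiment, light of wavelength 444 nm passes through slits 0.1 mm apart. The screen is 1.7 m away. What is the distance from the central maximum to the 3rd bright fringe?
y = mλL/d = 22.64 mm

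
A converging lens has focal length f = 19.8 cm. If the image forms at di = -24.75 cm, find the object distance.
1/do = 1/f − 1/di → do = 11 cm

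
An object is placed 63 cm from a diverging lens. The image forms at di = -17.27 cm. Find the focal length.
1/f = 1/do + 1/di → f = -23.79 cm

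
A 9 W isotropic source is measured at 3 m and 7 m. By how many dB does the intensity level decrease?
Δβ = 20·log₁₀(r₂/r₁) = 7.36 dB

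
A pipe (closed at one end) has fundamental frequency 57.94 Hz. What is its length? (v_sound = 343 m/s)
L = v/(4f₁) = 1.48 m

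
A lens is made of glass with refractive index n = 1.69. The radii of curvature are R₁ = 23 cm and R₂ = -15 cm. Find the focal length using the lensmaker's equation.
1/f = (n − 1)(1/R₁ − 1/R₂) → f = 13.16 cm (converging lens)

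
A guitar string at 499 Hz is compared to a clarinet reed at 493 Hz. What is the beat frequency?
6 Hz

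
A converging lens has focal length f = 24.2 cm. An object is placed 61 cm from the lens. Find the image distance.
1/di = 1/f − 1/do → di = 40.11 cm (real image)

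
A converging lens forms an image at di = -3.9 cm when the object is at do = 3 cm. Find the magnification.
M = −di/do = 1.3 (upright image)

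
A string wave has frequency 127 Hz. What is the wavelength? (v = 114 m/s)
λ = v/f = 0.8976 m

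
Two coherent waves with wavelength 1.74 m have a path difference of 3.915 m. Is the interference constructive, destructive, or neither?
neither (partial) — path difference = 2.25λ, neither a whole number of wavelengths nor an odd multiple of λ/2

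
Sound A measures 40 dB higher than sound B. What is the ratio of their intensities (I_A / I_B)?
I_A/I_B = 10^(Δβ/10) = 10000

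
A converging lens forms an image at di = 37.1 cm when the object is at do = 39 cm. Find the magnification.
M = −di/do = -0.9513 (inverted image)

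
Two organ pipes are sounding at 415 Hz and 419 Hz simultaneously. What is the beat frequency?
4 Hz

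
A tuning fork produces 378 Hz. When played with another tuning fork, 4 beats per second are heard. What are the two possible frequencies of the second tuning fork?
f₂ = 378 ± 4 Hz → 382 Hz or 374 Hz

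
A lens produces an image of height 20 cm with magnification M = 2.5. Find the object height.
ho = |hi|/|M| = 8 cm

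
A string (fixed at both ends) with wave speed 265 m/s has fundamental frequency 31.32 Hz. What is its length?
L = v/(2f₁) = 4.231 m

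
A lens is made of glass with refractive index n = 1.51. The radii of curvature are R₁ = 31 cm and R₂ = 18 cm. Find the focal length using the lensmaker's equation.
1/f = (n − 1)(1/R₁ − 1/R₂) → f = -84.16 cm (diverging lens)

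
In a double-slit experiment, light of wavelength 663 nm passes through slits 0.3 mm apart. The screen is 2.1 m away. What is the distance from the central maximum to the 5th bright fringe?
y = mλL/d = 23.2 mm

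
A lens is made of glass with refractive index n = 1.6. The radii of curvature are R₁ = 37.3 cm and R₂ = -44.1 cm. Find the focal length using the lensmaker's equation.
1/f = (n − 1)(1/R₁ − 1/R₂) → f = 33.68 cm (converging lens)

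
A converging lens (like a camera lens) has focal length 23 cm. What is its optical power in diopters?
P = 1/f = 4.348 D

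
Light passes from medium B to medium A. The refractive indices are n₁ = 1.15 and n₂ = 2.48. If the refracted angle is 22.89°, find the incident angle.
sin θ₁ = (n₂/n₁)·sin θ₂ → θ₁ = 57.01°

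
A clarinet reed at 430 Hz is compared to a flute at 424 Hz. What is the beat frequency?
6 Hz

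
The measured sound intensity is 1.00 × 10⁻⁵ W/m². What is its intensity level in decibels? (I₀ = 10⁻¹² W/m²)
β = 10·log₁₀(I/I₀) = 70 dB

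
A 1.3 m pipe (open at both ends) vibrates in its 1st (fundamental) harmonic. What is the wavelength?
λₙ = 2L/n = 2.6 m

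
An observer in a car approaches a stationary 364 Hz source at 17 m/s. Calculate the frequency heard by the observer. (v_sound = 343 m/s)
f_obs = f·(v + v_o)/v = 382 Hz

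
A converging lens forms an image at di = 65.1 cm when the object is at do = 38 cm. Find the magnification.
M = −di/do = -1.713 (inverted image)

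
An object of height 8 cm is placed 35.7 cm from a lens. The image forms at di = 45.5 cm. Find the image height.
hi = (-di/do) × ho = -10.2 cm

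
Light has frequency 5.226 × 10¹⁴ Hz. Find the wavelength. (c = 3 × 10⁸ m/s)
λ = c/f = 574.1 nm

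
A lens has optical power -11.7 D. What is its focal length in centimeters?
f = 1/P = -8.547 cm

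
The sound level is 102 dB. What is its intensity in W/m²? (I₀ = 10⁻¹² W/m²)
I = I₀·10^(β/10) = 1.58 × 10⁻² W/m²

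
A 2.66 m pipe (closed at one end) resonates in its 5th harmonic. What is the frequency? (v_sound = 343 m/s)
fₙ = nv/(4L) = 161.2 Hz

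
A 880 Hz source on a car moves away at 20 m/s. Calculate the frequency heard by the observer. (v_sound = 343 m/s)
f_obs = f·v/(v + v_s) = 831.5 Hz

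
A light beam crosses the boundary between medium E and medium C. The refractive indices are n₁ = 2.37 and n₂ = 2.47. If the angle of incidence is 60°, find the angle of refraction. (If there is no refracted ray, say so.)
sin θ₂ = (n₁/n₂)·sin θ₁ = 0.831 → θ₂ = 56.2°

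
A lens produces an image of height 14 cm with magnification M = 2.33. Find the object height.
ho = |hi|/|M| = 6.009 cm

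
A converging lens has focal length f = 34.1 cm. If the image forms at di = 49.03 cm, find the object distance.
1/do = 1/f − 1/di → do = 112 cm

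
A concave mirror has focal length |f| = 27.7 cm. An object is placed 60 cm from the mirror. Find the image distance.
f = +27.7 cm (concave); 1/di = 1/f − 1/do → di = 51.46 cm (real image, in front of mirror)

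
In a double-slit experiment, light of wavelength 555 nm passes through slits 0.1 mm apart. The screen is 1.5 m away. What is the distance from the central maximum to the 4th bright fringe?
y = mλL/d = 33.3 mm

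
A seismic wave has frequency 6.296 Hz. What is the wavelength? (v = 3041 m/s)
λ = v/f = 483 m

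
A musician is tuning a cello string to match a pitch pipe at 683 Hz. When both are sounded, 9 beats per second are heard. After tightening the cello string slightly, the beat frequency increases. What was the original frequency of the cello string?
692 Hz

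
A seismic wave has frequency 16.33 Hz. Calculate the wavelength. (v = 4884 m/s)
λ = v/f = 299.1 m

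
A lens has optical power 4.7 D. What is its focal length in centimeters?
f = 1/P = 21.28 cm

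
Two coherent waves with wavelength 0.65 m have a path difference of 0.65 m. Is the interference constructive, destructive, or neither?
constructive — path difference = 1λ, a whole number of wavelengths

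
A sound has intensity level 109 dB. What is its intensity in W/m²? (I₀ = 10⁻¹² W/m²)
I = I₀·10^(β/10) = 7.94 × 10⁻² W/m²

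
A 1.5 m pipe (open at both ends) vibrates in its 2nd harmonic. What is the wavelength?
λₙ = 2L/n = 1.5 m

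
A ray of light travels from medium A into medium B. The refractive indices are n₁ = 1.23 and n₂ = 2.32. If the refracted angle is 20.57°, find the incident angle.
sin θ₁ = (n₂/n₁)·sin θ₂ → θ₁ = 41.51°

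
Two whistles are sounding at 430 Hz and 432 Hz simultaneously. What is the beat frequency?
2 Hz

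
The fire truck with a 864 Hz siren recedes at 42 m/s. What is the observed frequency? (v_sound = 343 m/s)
f_obs = f·v/(v + v_s) = 769.7 Hz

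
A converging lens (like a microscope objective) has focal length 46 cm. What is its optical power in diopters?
P = 1/f = 2.174 D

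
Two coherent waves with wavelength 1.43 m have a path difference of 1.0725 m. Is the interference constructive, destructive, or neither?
neither (partial) — path difference = 0.75λ, neither a whole number of wavelengths nor an odd multiple of λ/2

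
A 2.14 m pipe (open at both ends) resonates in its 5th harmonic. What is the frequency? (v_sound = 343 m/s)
fₙ = nv/(2L) = 400.7 Hz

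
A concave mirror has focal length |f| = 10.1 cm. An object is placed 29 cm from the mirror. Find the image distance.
f = +10.1 cm (concave); 1/di = 1/f − 1/do → di = 15.5 cm (real image, in front of mirror)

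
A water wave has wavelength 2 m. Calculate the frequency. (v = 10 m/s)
f = v/λ = 5 Hz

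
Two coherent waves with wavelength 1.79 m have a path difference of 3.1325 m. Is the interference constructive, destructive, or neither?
neither (partial) — path difference = 1.75λ, neither a whole number of wavelengths nor an odd multiple of λ/2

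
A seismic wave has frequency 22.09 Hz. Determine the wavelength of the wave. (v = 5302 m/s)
λ = v/f = 240 m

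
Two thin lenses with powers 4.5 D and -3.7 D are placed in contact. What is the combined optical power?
P_total = P₁ + P₂ = 0.8 D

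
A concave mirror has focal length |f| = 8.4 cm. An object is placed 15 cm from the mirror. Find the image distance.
f = +8.4 cm (concave); 1/di = 1/f − 1/do → di = 19.09 cm (real image, in front of mirror)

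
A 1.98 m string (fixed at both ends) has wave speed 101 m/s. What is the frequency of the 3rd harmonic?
fₙ = nv/(2L) = 76.52 Hz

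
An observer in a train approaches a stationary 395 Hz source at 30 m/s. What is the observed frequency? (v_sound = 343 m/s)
f_obs = f·(v + v_o)/v = 429.5 Hz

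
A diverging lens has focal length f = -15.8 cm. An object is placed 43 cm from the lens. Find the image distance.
1/di = 1/f − 1/do → di = -11.55 cm (virtual image)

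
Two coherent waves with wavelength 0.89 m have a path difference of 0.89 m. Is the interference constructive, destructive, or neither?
constructive — path difference = 1λ, a whole number of wavelengths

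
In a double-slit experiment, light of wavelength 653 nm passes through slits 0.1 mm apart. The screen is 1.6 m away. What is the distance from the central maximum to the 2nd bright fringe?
y = mλL/d = 20.9 mm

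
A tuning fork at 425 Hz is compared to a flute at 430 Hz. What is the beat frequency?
5 Hz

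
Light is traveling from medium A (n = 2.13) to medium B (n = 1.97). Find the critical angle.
θc = arcsin(n₂/n₁) = 67.65°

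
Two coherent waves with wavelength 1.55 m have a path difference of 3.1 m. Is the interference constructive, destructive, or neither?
constructive — path difference = 2λ, a whole number of wavelengths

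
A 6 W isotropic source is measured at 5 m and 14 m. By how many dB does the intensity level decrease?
Δβ = 20·log₁₀(r₂/r₁) = 8.943 dB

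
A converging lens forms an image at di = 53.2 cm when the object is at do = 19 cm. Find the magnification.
M = −di/do = -2.8 (inverted image)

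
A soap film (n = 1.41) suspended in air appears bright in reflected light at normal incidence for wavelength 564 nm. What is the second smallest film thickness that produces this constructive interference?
2nt = (m − ½)λ with m = 2 → t = (m − ½)λ/(2n) = 300 nm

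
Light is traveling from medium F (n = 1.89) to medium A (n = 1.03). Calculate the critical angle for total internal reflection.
θc = arcsin(n₂/n₁) = 33.02°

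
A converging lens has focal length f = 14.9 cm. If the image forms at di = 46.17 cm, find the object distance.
1/do = 1/f − 1/di → do = 22 cm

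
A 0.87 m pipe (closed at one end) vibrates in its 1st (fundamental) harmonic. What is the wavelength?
λₙ = 4L/n = 3.48 m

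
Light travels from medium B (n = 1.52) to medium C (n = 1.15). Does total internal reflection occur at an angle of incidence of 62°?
θc = arcsin(n₂/n₁) = 49.16°; 62° > θc, so yes — total internal reflection.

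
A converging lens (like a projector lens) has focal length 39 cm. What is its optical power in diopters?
P = 1/f = 2.564 D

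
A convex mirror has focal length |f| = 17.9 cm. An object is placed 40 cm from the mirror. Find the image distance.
f = −17.9 cm (convex); 1/di = 1/f − 1/do → di = -12.37 cm (virtual image, behind mirror)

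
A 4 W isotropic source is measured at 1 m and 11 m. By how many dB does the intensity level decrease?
Δβ = 20·log₁₀(r₂/r₁) = 20.83 dB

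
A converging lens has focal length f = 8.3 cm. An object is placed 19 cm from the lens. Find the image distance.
1/di = 1/f − 1/do → di = 14.74 cm (real image)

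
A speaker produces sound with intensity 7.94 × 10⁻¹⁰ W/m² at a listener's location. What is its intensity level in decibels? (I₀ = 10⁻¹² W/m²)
β = 10·log₁₀(I/I₀) = 29 dB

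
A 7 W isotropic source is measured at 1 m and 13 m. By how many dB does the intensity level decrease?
Δβ = 20·log₁₀(r₂/r₁) = 22.28 dB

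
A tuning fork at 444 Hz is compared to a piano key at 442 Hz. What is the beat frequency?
2 Hz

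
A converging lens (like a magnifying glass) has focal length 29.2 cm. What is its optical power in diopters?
P = 1/f = 3.425 D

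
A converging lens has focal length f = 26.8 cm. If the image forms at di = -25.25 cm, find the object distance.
1/do = 1/f − 1/di → do = 13 cm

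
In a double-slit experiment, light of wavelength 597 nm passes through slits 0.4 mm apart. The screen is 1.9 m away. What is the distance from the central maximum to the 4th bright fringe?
y = mλL/d = 11.34 mm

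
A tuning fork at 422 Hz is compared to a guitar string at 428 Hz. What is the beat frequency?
6 Hz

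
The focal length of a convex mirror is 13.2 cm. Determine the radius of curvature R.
R = 2|f| = 26.4 cm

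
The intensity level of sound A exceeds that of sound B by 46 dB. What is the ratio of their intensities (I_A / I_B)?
I_A/I_B = 10^(Δβ/10) = 39810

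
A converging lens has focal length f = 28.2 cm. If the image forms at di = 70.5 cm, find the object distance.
1/do = 1/f − 1/di → do = 47 cm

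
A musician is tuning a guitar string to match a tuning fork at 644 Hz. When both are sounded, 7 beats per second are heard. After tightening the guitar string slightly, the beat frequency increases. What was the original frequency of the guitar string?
651 Hz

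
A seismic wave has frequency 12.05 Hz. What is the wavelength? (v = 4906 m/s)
λ = v/f = 407.1 m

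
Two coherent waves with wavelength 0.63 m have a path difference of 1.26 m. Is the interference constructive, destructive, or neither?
constructive — path difference = 2λ, a whole number of wavelengths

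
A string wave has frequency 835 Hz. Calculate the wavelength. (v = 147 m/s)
λ = v/f = 0.176 m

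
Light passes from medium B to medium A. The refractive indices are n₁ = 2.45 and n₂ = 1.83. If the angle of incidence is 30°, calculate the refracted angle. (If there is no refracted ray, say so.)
sin θ₂ = (n₁/n₂)·sin θ₁ = 0.6694 → θ₂ = 42.02°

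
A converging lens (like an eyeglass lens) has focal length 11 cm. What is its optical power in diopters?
P = 1/f = 9.091 D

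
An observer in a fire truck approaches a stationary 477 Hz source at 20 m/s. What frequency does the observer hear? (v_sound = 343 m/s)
f_obs = f·(v + v_o)/v = 504.8 Hz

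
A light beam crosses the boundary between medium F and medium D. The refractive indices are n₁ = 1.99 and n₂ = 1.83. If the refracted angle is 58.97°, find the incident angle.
sin θ₁ = (n₂/n₁)·sin θ₂ → θ₁ = 52°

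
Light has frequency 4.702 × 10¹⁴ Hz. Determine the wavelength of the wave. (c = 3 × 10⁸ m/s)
λ = c/f = 638 nm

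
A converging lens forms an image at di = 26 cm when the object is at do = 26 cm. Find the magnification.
M = −di/do = -1 (inverted image)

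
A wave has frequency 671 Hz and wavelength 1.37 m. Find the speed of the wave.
v = fλ = 919.3 m/s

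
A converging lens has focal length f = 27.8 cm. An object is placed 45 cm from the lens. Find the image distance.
1/di = 1/f − 1/do → di = 72.73 cm (real image)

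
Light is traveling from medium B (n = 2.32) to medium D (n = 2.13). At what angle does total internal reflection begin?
θc = arcsin(n₂/n₁) = 66.65°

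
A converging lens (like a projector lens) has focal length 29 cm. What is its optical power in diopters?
P = 1/f = 3.448 D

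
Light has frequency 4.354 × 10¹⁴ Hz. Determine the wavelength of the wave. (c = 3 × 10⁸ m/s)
λ = c/f = 689 nm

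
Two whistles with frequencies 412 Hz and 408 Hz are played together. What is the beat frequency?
4 Hz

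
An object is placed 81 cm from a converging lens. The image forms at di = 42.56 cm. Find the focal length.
1/f = 1/do + 1/di → f = 27.9 cm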